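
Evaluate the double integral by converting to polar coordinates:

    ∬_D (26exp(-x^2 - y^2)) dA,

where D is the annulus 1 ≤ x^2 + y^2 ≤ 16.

The region D is 1 ≤ r ≤ 4, 0 ≤ θ ≤ 2π in polar coordinates, where x = r cos(θ), y = r sin(θ), and dA = r dr dθ.

Under the substitution, the integrand becomes 26exp(-r^2), so

    ∬_D (26exp(-x^2 - y^2)) dA = ∫_{0}^{2π} ∫_{1}^{4} (26exp(-r^2)) · r dr dθ.

Inner integral (in r): ∫_{1}^{4} (26exp(-r^2)) · r dr = -(13 - 13exp(15))exp(-16).

Outer integral (in θ): ∫_{0}^{2π} (-(13 - 13exp(15))exp(-16)) dθ = -26π (1 - exp(15))exp(-16).

Therefore ∬_D (26exp(-x^2 - y^2)) dA = -26π (1 - exp(15))exp(-16).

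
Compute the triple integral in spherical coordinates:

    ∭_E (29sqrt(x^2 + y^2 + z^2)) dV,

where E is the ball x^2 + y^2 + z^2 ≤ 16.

In spherical coordinates, x = ρ sin(φ) cos(θ), y = ρ sin(φ) sin(θ), z = ρ cos(φ), and dV = ρ^2 sin(φ) dρ dφ dθ.

The integrand becomes 29ρ, so

    ∭_E (29sqrt(x^2 + y^2 + z^2)) dV = ∫_{0}^{2π} ∫_{0}^{π} ∫_{0}^{4} (29ρ) · ρ^2 sin(φ) dρ dφ dθ.

Inner (ρ): 1856sin(φ).
Middle (φ): 3712.
Outer (θ): 7424π.

Therefore the triple integral equals 7424π.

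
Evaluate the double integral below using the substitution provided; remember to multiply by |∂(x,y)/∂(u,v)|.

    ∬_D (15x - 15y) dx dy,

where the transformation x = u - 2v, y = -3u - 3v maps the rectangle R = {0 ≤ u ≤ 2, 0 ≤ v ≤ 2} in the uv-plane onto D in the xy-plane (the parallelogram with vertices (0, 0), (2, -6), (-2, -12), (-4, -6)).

Compute the Jacobian determinant of (x, y) with respect to (u, v):

    ∂(x,y)/∂(u,v) = | 1  -2 | = (1)(-3) - (-2)(-3) = -9.
                   | -3  -3 |

Its absolute value is |J| = 9 (the area scaling factor).

Substituting x = u - 2v, y = -3u - 3v into the integrand,

    15x - 15y → 60u + 15v,

so the integral becomes

    ∬_R (60u + 15v) · |J| du dv = ∫_0^2 ∫_0^2 (540u + 135v) dv du.

Inner (v): 1080u + 270.
Outer (u): 2700.

Therefore ∬_D (15x - 15y) dx dy = 2700.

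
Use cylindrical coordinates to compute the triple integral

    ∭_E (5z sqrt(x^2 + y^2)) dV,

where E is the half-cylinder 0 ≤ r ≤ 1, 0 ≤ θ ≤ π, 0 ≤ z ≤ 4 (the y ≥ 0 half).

In cylindrical coordinates, x = r cos(θ), y = r sin(θ), z = z, and dV = r dr dθ dz.

The integrand becomes 5r z, so

    ∭_E (5z sqrt(x^2 + y^2)) dV = ∫_{0}^{π} ∫_{0}^{1} ∫_{0}^{4} (5r z) · r dz dr dθ.

Inner (z): 40r^2.
Middle (r from 0 to 1): 40/3.
Outer (θ): 40π/3.

Therefore the triple integral equals 40π/3.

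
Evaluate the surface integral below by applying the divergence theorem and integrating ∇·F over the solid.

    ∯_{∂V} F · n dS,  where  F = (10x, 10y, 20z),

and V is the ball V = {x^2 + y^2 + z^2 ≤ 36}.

By the divergence theorem,

    ∯_{∂V} F · n dS = ∭_V (∇ · F) dV.

Compute the divergence:
    ∇ · F = ∂F_x/∂x + ∂F_y/∂y + ∂F_z/∂z = 10 + 10 + 20 = 40.

In spherical coordinates, x = ρ sin(φ) cos(θ), y = ρ sin(φ) sin(θ), z = ρ cos(φ), dV = ρ^2 sin(φ) dρ dφ dθ, with 0 ≤ ρ ≤ 6, 0 ≤ φ ≤ π, 0 ≤ θ ≤ 2π.

The integrand, after substitution and multiplying by the volume element, becomes (40) · ρ^2 sin(φ), so

    ∭_V (∇·F) dV = ∫_0^{2π} ∫_0^{π} ∫_0^{6} (40) · ρ^2 sin(φ) dρ dφ dθ.

Inner (ρ from 0 to 6): 2880sin(φ).
Middle (φ from 0 to π): 5760.
Outer (θ from 0 to 2π): 11520π.

Therefore ∯_{∂V} F · n dS = 11520π.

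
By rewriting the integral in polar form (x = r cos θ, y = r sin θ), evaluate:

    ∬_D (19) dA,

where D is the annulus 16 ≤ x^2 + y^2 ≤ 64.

The region D is 4 ≤ r ≤ 8, 0 ≤ θ ≤ 2π in polar coordinates, where x = r cos(θ), y = r sin(θ), and dA = r dr dθ.

Under the substitution, the integrand becomes 19, so

    ∬_D (19) dA = ∫_{0}^{2π} ∫_{4}^{8} (19) · r dr dθ.

Inner integral (in r): ∫_{4}^{8} (19) · r dr = 456.

Outer integral (in θ): ∫_{0}^{2π} (456) dθ = 912π.

Therefore ∬_D (19) dA = 912π.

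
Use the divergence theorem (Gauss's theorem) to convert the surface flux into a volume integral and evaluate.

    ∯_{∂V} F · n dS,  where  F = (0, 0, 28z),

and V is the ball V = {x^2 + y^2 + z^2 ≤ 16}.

By the divergence theorem,

    ∯_{∂V} F · n dS = ∭_V (∇ · F) dV.

Compute the divergence:
    ∇ · F = ∂F_x/∂x + ∂F_y/∂y + ∂F_z/∂z = 0 + 0 + 28 = 28.

In spherical coordinates, x = ρ sin(φ) cos(θ), y = ρ sin(φ) sin(θ), z = ρ cos(φ), dV = ρ^2 sin(φ) dρ dφ dθ, with 0 ≤ ρ ≤ 4, 0 ≤ φ ≤ π, 0 ≤ θ ≤ 2π.

The integrand, after substitution and multiplying by the volume element, becomes (28) · ρ^2 sin(φ), so

    ∭_V (∇·F) dV = ∫_0^{2π} ∫_0^{π} ∫_0^{4} (28) · ρ^2 sin(φ) dρ dφ dθ.

Inner (ρ from 0 to 4): 1792sin(φ)/3.
Middle (φ from 0 to π): 3584/3.
Outer (θ from 0 to 2π): 7168π/3.

Therefore ∯_{∂V} F · n dS = 7168π/3.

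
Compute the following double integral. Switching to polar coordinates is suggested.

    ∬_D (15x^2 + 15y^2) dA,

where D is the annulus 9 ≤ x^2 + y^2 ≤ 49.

The region D is 3 ≤ r ≤ 7, 0 ≤ θ ≤ 2π in polar coordinates, where x = r cos(θ), y = r sin(θ), and dA = r dr dθ.

Under the substitution, the integrand becomes 15r^2, so

    ∬_D (15x^2 + 15y^2) dA = ∫_{0}^{2π} ∫_{3}^{7} (15r^2) · r dr dθ.

Inner integral (in r): ∫_{3}^{7} (15r^2) · r dr = 8700.

Outer integral (in θ): ∫_{0}^{2π} (8700) dθ = 17400π.

Therefore ∬_D (15x^2 + 15y^2) dA = 17400π.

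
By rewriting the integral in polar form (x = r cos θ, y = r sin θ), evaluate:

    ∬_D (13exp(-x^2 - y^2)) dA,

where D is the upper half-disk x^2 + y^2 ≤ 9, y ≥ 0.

The region D is 0 ≤ r ≤ 3, 0 ≤ θ ≤ π in polar coordinates, where x = r cos(θ), y = r sin(θ), and dA = r dr dθ.

Under the substitution, the integrand becomes 13exp(-r^2), so

    ∬_D (13exp(-x^2 - y^2)) dA = ∫_{0}^{π} ∫_{0}^{3} (13exp(-r^2)) · r dr dθ.

Inner integral (in r): ∫_{0}^{3} (13exp(-r^2)) · r dr = 13/2 - 13exp(-9)/2.

Outer integral (in θ): ∫_{0}^{π} (13/2 - 13exp(-9)/2) dθ = -13π (1 - exp(9))exp(-9)/2.

Therefore ∬_D (13exp(-x^2 - y^2)) dA = -13π (1 - exp(9))exp(-9)/2.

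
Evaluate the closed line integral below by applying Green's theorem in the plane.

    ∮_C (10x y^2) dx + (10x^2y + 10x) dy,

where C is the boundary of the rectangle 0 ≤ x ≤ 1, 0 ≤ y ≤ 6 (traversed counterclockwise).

Green's theorem converts the closed line integral into a double integral over the enclosed region D:

    ∮_C P dx + Q dy = ∬_D (∂Q/∂x - ∂P/∂y) dA.

Here P = 10x y^2, Q = 10x^2y + 10x, so

    ∂Q/∂x = 20x y + 10,    ∂P/∂y = 20x y,
    ∂Q/∂x - ∂P/∂y = 10.

D is the region 0 ≤ x ≤ 1, 0 ≤ y ≤ 6. Evaluating the double integral:

    ∬_D (10) dA = ∫_0^{1} ∫_0^{6} (10) dy dx.

Inner (y from 0 to 6): 60.
Outer (x from 0 to 1): 60.

Therefore ∮_C P dx + Q dy = 60.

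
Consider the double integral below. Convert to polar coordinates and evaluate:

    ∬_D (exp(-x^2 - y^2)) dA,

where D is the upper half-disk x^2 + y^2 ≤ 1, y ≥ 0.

The region D is 0 ≤ r ≤ 1, 0 ≤ θ ≤ π in polar coordinates, where x = r cos(θ), y = r sin(θ), and dA = r dr dθ.

Under the substitution, the integrand becomes exp(-r^2), so

    ∬_D (exp(-x^2 - y^2)) dA = ∫_{0}^{π} ∫_{0}^{1} (exp(-r^2)) · r dr dθ.

Inner integral (in r): ∫_{0}^{1} (exp(-r^2)) · r dr = -(1 - e)exp(-1)/2.

Outer integral (in θ): ∫_{0}^{π} (-(1 - e)exp(-1)/2) dθ = -π exp(-1)/2 + π/2.

Therefore ∬_D (exp(-x^2 - y^2)) dA = -π exp(-1)/2 + π/2.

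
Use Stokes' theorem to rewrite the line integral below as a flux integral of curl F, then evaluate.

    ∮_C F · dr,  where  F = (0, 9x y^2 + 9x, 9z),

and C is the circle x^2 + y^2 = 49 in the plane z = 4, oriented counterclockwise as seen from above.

Let S be the flat disk x^2 + y^2 ≤ 49 in the plane z = 4, with upward unit normal n̂ = ẑ. By Stokes' theorem,

    ∮_C F · dr = ∬_S (∇ × F) · n̂ dS = ∬_D (curl F)_z dA,

where D is the disk x^2 + y^2 ≤ 49.

Compute the curl of F = (0, 9x y^2 + 9x, 9z):
    (∇ × F)_x = ∂F_z/∂y - ∂F_y/∂z = 0,
    (∇ × F)_y = ∂F_x/∂z - ∂F_z/∂x = 0,
    (∇ × F)_z = ∂F_y/∂x - ∂F_x/∂y = 9y^2 + 9.

On z = 4, (curl F)_z = 9y^2 + 9.

Convert to polar (x = r cos θ, y = r sin θ, dA = r dr dθ); the integrand becomes 9r^2sin(θ)^2 + 9, so

    ∬_D (curl F)_z dA = ∫_0^{2π} ∫_0^{7} (9r^2sin(θ)^2 + 9) · r dr dθ.

Inner (r from 0 to 7): 21609sin(θ)^2/4 + 441/2.
Outer (θ from 0 to 2π): 23373π/4.

Therefore ∮_C F · dr = 23373π/4.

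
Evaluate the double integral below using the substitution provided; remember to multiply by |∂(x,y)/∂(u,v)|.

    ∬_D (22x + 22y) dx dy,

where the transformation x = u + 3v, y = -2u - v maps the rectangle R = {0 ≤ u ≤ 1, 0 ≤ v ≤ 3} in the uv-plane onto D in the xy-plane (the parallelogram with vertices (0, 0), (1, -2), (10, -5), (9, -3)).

Compute the Jacobian determinant of (x, y) with respect to (u, v):

    ∂(x,y)/∂(u,v) = | 1  3 | = (1)(-1) - (3)(-2) = 5.
                   | -2  -1 |

Its absolute value is |J| = 5 (the area scaling factor).

Substituting x = u + 3v, y = -2u - v into the integrand,

    22x + 22y → -22u + 44v,

so the integral becomes

    ∬_R (-22u + 44v) · |J| du dv = ∫_0^1 ∫_0^3 (-110u + 220v) dv du.

Inner (v): 990 - 330u.
Outer (u): 825.

Therefore ∬_D (22x + 22y) dx dy = 825.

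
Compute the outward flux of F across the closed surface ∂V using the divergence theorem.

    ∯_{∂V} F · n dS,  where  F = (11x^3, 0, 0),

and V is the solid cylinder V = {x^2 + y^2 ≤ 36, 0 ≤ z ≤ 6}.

By the divergence theorem,

    ∯_{∂V} F · n dS = ∭_V (∇ · F) dV.

Compute the divergence:
    ∇ · F = ∂F_x/∂x + ∂F_y/∂y + ∂F_z/∂z = 33x^2 + 0 + 0 = 33x^2.

In cylindrical coordinates, x = r cos(θ), y = r sin(θ), z = z, dV = r dr dθ dz, with 0 ≤ r ≤ 6, 0 ≤ θ ≤ 2π, 0 ≤ z ≤ 6.

The integrand, after substitution and multiplying by the volume element, becomes (33r^2cos(θ)^2) · r, so

    ∭_V (∇·F) dV = ∫_0^{2π} ∫_0^{6} ∫_0^{6} (33r^2cos(θ)^2) · r dz dr dθ.

Inner (z from 0 to 6): 198r^3cos(θ)^2.
Middle (r from 0 to 6): 64152cos(θ)^2.
Outer (θ from 0 to 2π): 64152π.

Therefore ∯_{∂V} F · n dS = 64152π.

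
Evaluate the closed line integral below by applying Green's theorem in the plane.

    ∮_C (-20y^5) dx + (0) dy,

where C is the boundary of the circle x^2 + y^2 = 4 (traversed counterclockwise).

Green's theorem converts the closed line integral into a double integral over the enclosed region D:

    ∮_C P dx + Q dy = ∬_D (∂Q/∂x - ∂P/∂y) dA.

Here P = -20y^5, Q = 0, so

    ∂Q/∂x = 0,    ∂P/∂y = -100y^4,
    ∂Q/∂x - ∂P/∂y = 100y^4.

D is the region x^2 + y^2 ≤ 4. Evaluating the double integral:

In polar coordinates (x = r cos θ, y = r sin θ, dA = r dr dθ) the integrand becomes 100r^4sin(θ)^4, so

    ∬_D (100y^4) dA = ∫_0^{2π} ∫_0^{2} (100r^4sin(θ)^4) · r dr dθ.

Inner (r from 0 to 2): 3200sin(θ)^4/3.
Outer (θ from 0 to 2π): 800π.

Therefore ∮_C P dx + Q dy = 800π.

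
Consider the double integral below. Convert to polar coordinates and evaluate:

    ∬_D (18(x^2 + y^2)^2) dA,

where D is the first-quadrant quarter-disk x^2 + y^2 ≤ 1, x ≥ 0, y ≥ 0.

The region D is 0 ≤ r ≤ 1, 0 ≤ θ ≤ π/2 in polar coordinates, where x = r cos(θ), y = r sin(θ), and dA = r dr dθ.

Under the substitution, the integrand becomes 18r^4, so

    ∬_D (18(x^2 + y^2)^2) dA = ∫_{0}^{π/2} ∫_{0}^{1} (18r^4) · r dr dθ.

Inner integral (in r): ∫_{0}^{1} (18r^4) · r dr = 3.

Outer integral (in θ): ∫_{0}^{π/2} (3) dθ = 3π/2.

Therefore ∬_D (18(x^2 + y^2)^2) dA = 3π/2.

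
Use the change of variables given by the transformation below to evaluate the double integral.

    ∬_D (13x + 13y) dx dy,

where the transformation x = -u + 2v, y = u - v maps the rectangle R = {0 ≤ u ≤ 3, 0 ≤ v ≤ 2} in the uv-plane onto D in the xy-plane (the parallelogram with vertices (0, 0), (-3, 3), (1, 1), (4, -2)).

Compute the Jacobian determinant of (x, y) with respect to (u, v):

    ∂(x,y)/∂(u,v) = | -1  2 | = (-1)(-1) - (2)(1) = -1.
                   | 1  -1 |

Its absolute value is |J| = 1 (the area scaling factor).

Substituting x = -u + 2v, y = u - v into the integrand,

    13x + 13y → 13v,

so the integral becomes

    ∬_R (13v) · |J| du dv = ∫_0^3 ∫_0^2 (13v) dv du.

Inner (v): 26.
Outer (u): 78.

Therefore ∬_D (13x + 13y) dx dy = 78.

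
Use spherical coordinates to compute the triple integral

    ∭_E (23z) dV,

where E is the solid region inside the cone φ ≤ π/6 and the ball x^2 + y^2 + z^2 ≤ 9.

In spherical coordinates, x = ρ sin(φ) cos(θ), y = ρ sin(φ) sin(θ), z = ρ cos(φ), and dV = ρ^2 sin(φ) dρ dφ dθ.

The integrand becomes 23ρ cos(φ), so

    ∭_E (23z) dV = ∫_{0}^{2π} ∫_{0}^{π/6} ∫_{0}^{3} (23ρ cos(φ)) · ρ^2 sin(φ) dρ dφ dθ.

Inner (ρ): 1863sin(2φ)/8.
Middle (φ): 1863/32.
Outer (θ): 1863π/16.

Therefore the triple integral equals 1863π/16.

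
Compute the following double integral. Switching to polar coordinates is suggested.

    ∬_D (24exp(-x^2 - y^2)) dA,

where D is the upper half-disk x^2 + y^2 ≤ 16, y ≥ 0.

The region D is 0 ≤ r ≤ 4, 0 ≤ θ ≤ π in polar coordinates, where x = r cos(θ), y = r sin(θ), and dA = r dr dθ.

Under the substitution, the integrand becomes 24exp(-r^2), so

    ∬_D (24exp(-x^2 - y^2)) dA = ∫_{0}^{π} ∫_{0}^{4} (24exp(-r^2)) · r dr dθ.

Inner integral (in r): ∫_{0}^{4} (24exp(-r^2)) · r dr = 12 - 12exp(-16).

Outer integral (in θ): ∫_{0}^{π} (12 - 12exp(-16)) dθ = -12π exp(-16) + 12π.

Therefore ∬_D (24exp(-x^2 - y^2)) dA = -12π exp(-16) + 12π.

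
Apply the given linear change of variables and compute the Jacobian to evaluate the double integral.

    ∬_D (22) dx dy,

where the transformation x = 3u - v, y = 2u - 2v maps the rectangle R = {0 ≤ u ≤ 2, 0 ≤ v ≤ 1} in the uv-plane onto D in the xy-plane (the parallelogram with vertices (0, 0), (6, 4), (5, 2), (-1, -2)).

Compute the Jacobian determinant of (x, y) with respect to (u, v):

    ∂(x,y)/∂(u,v) = | 3  -1 | = (3)(-2) - (-1)(2) = -4.
                   | 2  -2 |

Its absolute value is |J| = 4 (the area scaling factor).

Substituting x = 3u - v, y = 2u - 2v into the integrand,

    22 → 22,

so the integral becomes

    ∬_R (22) · |J| du dv = ∫_0^2 ∫_0^1 (88) dv du.

Inner (v): 88.
Outer (u): 176.

Therefore ∬_D (22) dx dy = 176.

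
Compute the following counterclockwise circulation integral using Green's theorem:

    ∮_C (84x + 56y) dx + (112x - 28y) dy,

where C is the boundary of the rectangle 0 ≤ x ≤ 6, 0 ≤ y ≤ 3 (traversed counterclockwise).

Green's theorem converts the closed line integral into a double integral over the enclosed region D:

    ∮_C P dx + Q dy = ∬_D (∂Q/∂x - ∂P/∂y) dA.

Here P = 84x + 56y, Q = 112x - 28y, so

    ∂Q/∂x = 112,    ∂P/∂y = 56,
    ∂Q/∂x - ∂P/∂y = 56.

D is the region 0 ≤ x ≤ 6, 0 ≤ y ≤ 3. Evaluating the double integral:

    ∬_D (56) dA = ∫_0^{6} ∫_0^{3} (56) dy dx.

Inner (y from 0 to 3): 168.
Outer (x from 0 to 6): 1008.

Therefore ∮_C P dx + Q dy = 1008.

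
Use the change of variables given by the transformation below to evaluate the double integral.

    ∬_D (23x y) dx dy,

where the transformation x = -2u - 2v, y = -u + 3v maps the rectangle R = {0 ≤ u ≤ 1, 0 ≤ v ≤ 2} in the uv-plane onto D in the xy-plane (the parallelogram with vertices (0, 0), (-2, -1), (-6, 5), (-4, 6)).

Compute the Jacobian determinant of (x, y) with respect to (u, v):

    ∂(x,y)/∂(u,v) = | -2  -2 | = (-2)(3) - (-2)(-1) = -8.
                   | -1  3 |

Its absolute value is |J| = 8 (the area scaling factor).

Substituting x = -2u - 2v, y = -u + 3v into the integrand,

    23x y → 46u^2 - 92u v - 138v^2,

so the integral becomes

    ∬_R (46u^2 - 92u v - 138v^2) · |J| du dv = ∫_0^1 ∫_0^2 (368u^2 - 736u v - 1104v^2) dv du.

Inner (v): 736u^2 - 1472u - 2944.
Outer (u): -10304/3.

Therefore ∬_D (23x y) dx dy = -10304/3.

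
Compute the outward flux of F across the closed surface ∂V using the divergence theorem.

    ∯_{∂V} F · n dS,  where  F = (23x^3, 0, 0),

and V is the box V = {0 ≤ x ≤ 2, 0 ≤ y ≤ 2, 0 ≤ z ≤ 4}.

By the divergence theorem,

    ∯_{∂V} F · n dS = ∭_V (∇ · F) dV.

Compute the divergence:
    ∇ · F = ∂F_x/∂x + ∂F_y/∂y + ∂F_z/∂z = 69x^2 + 0 + 0 = 69x^2.

V is a rectangular box, so dV = dx dy dz with 0 ≤ x ≤ 2, 0 ≤ y ≤ 2, 0 ≤ z ≤ 4.

Integrate (69x^2) over V as an iterated integral:

    ∭_V (∇·F) dV = ∫_0^{2} ∫_0^{2} ∫_0^{4} (69x^2) dz dy dx.

Inner (z from 0 to 4): 276x^2.
Middle (y from 0 to 2): 552x^2.
Outer (x from 0 to 2): 1472.

Therefore ∯_{∂V} F · n dS = 1472.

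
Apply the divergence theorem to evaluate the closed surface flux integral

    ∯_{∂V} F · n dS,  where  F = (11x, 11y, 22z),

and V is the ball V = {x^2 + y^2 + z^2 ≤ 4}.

By the divergence theorem,

    ∯_{∂V} F · n dS = ∭_V (∇ · F) dV.

Compute the divergence:
    ∇ · F = ∂F_x/∂x + ∂F_y/∂y + ∂F_z/∂z = 11 + 11 + 22 = 44.

In spherical coordinates, x = ρ sin(φ) cos(θ), y = ρ sin(φ) sin(θ), z = ρ cos(φ), dV = ρ^2 sin(φ) dρ dφ dθ, with 0 ≤ ρ ≤ 2, 0 ≤ φ ≤ π, 0 ≤ θ ≤ 2π.

The integrand, after substitution and multiplying by the volume element, becomes (44) · ρ^2 sin(φ), so

    ∭_V (∇·F) dV = ∫_0^{2π} ∫_0^{π} ∫_0^{2} (44) · ρ^2 sin(φ) dρ dφ dθ.

Inner (ρ from 0 to 2): 352sin(φ)/3.
Middle (φ from 0 to π): 704/3.
Outer (θ from 0 to 2π): 1408π/3.

Therefore ∯_{∂V} F · n dS = 1408π/3.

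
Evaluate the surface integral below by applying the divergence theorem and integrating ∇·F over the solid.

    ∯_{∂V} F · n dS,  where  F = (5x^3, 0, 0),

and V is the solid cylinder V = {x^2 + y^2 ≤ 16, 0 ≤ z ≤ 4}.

By the divergence theorem,

    ∯_{∂V} F · n dS = ∭_V (∇ · F) dV.

Compute the divergence:
    ∇ · F = ∂F_x/∂x + ∂F_y/∂y + ∂F_z/∂z = 15x^2 + 0 + 0 = 15x^2.

In cylindrical coordinates, x = r cos(θ), y = r sin(θ), z = z, dV = r dr dθ dz, with 0 ≤ r ≤ 4, 0 ≤ θ ≤ 2π, 0 ≤ z ≤ 4.

The integrand, after substitution and multiplying by the volume element, becomes (15r^2cos(θ)^2) · r, so

    ∭_V (∇·F) dV = ∫_0^{2π} ∫_0^{4} ∫_0^{4} (15r^2cos(θ)^2) · r dz dr dθ.

Inner (z from 0 to 4): 60r^3cos(θ)^2.
Middle (r from 0 to 4): 3840cos(θ)^2.
Outer (θ from 0 to 2π): 3840π.

Therefore ∯_{∂V} F · n dS = 3840π.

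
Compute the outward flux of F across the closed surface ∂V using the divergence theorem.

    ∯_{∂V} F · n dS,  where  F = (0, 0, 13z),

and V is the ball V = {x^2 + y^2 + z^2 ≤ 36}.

By the divergence theorem,

    ∯_{∂V} F · n dS = ∭_V (∇ · F) dV.

Compute the divergence:
    ∇ · F = ∂F_x/∂x + ∂F_y/∂y + ∂F_z/∂z = 0 + 0 + 13 = 13.

In spherical coordinates, x = ρ sin(φ) cos(θ), y = ρ sin(φ) sin(θ), z = ρ cos(φ), dV = ρ^2 sin(φ) dρ dφ dθ, with 0 ≤ ρ ≤ 6, 0 ≤ φ ≤ π, 0 ≤ θ ≤ 2π.

The integrand, after substitution and multiplying by the volume element, becomes (13) · ρ^2 sin(φ), so

    ∭_V (∇·F) dV = ∫_0^{2π} ∫_0^{π} ∫_0^{6} (13) · ρ^2 sin(φ) dρ dφ dθ.

Inner (ρ from 0 to 6): 936sin(φ).
Middle (φ from 0 to π): 1872.
Outer (θ from 0 to 2π): 3744π.

Therefore ∯_{∂V} F · n dS = 3744π.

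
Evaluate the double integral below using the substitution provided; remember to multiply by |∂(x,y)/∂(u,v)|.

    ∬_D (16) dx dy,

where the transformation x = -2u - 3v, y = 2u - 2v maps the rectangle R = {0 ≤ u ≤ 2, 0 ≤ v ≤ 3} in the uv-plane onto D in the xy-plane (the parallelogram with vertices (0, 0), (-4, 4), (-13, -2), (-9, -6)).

Compute the Jacobian determinant of (x, y) with respect to (u, v):

    ∂(x,y)/∂(u,v) = | -2  -3 | = (-2)(-2) - (-3)(2) = 10.
                   | 2  -2 |

Its absolute value is |J| = 10 (the area scaling factor).

Substituting x = -2u - 3v, y = 2u - 2v into the integrand,

    16 → 16,

so the integral becomes

    ∬_R (16) · |J| du dv = ∫_0^2 ∫_0^3 (160) dv du.

Inner (v): 480.
Outer (u): 960.

Therefore ∬_D (16) dx dy = 960.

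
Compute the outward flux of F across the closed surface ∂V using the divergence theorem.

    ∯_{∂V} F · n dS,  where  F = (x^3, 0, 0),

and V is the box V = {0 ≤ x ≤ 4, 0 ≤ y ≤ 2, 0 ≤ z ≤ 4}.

By the divergence theorem,

    ∯_{∂V} F · n dS = ∭_V (∇ · F) dV.

Compute the divergence:
    ∇ · F = ∂F_x/∂x + ∂F_y/∂y + ∂F_z/∂z = 3x^2 + 0 + 0 = 3x^2.

V is a rectangular box, so dV = dx dy dz with 0 ≤ x ≤ 4, 0 ≤ y ≤ 2, 0 ≤ z ≤ 4.

Integrate (3x^2) over V as an iterated integral:

    ∭_V (∇·F) dV = ∫_0^{4} ∫_0^{2} ∫_0^{4} (3x^2) dz dy dx.

Inner (z from 0 to 4): 12x^2.
Middle (y from 0 to 2): 24x^2.
Outer (x from 0 to 4): 512.

Therefore ∯_{∂V} F · n dS = 512.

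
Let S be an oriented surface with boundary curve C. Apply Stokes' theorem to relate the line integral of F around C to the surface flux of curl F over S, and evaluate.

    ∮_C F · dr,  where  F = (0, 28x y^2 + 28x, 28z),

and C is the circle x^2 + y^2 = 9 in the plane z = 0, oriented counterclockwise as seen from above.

Let S be the flat disk x^2 + y^2 ≤ 9 in the plane z = 0, with upward unit normal n̂ = ẑ. By Stokes' theorem,

    ∮_C F · dr = ∬_S (∇ × F) · n̂ dS = ∬_D (curl F)_z dA,

where D is the disk x^2 + y^2 ≤ 9.

Compute the curl of F = (0, 28x y^2 + 28x, 28z):
    (∇ × F)_x = ∂F_z/∂y - ∂F_y/∂z = 0,
    (∇ × F)_y = ∂F_x/∂z - ∂F_z/∂x = 0,
    (∇ × F)_z = ∂F_y/∂x - ∂F_x/∂y = 28y^2 + 28.

On z = 0, (curl F)_z = 28y^2 + 28.

Convert to polar (x = r cos θ, y = r sin θ, dA = r dr dθ); the integrand becomes 28r^2sin(θ)^2 + 28, so

    ∬_D (curl F)_z dA = ∫_0^{2π} ∫_0^{3} (28r^2sin(θ)^2 + 28) · r dr dθ.

Inner (r from 0 to 3): 567sin(θ)^2 + 126.
Outer (θ from 0 to 2π): 819π.

Therefore ∮_C F · dr = 819π.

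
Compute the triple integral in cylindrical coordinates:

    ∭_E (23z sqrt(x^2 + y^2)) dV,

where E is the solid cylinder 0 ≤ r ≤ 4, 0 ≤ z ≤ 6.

In cylindrical coordinates, x = r cos(θ), y = r sin(θ), z = z, and dV = r dr dθ dz.

The integrand becomes 23r z, so

    ∭_E (23z sqrt(x^2 + y^2)) dV = ∫_{0}^{2π} ∫_{0}^{4} ∫_{0}^{6} (23r z) · r dz dr dθ.

Inner (z): 414r^2.
Middle (r from 0 to 4): 8832.
Outer (θ): 17664π.

Therefore the triple integral equals 17664π.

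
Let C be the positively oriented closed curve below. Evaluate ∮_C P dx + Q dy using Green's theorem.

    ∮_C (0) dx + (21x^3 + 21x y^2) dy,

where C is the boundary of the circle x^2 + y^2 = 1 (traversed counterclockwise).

Green's theorem converts the closed line integral into a double integral over the enclosed region D:

    ∮_C P dx + Q dy = ∬_D (∂Q/∂x - ∂P/∂y) dA.

Here P = 0, Q = 21x^3 + 21x y^2, so

    ∂Q/∂x = 63x^2 + 21y^2,    ∂P/∂y = 0,
    ∂Q/∂x - ∂P/∂y = 63x^2 + 21y^2.

D is the region x^2 + y^2 ≤ 1. Evaluating the double integral:

In polar coordinates (x = r cos θ, y = r sin θ, dA = r dr dθ) the integrand becomes 21r^2(cos(2θ) + 2), so

    ∬_D (63x^2 + 21y^2) dA = ∫_0^{2π} ∫_0^{1} (21r^2(cos(2θ) + 2)) · r dr dθ.

Inner (r from 0 to 1): 21cos(2θ)/4 + 21/2.
Outer (θ from 0 to 2π): 21π.

Therefore ∮_C P dx + Q dy = 21π.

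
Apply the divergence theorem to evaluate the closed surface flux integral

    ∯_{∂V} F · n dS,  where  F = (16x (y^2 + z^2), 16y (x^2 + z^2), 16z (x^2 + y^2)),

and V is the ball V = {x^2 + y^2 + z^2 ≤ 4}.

By the divergence theorem,

    ∯_{∂V} F · n dS = ∭_V (∇ · F) dV.

Compute the divergence:
    ∇ · F = ∂F_x/∂x + ∂F_y/∂y + ∂F_z/∂z = 16y^2 + 16z^2 + 16x^2 + 16z^2 + 16x^2 + 16y^2 = 32x^2 + 32y^2 + 32z^2.

In spherical coordinates, x = ρ sin(φ) cos(θ), y = ρ sin(φ) sin(θ), z = ρ cos(φ), dV = ρ^2 sin(φ) dρ dφ dθ, with 0 ≤ ρ ≤ 2, 0 ≤ φ ≤ π, 0 ≤ θ ≤ 2π.

The integrand, after substitution and multiplying by the volume element, becomes (32ρ^2) · ρ^2 sin(φ), so

    ∭_V (∇·F) dV = ∫_0^{2π} ∫_0^{π} ∫_0^{2} (32ρ^2) · ρ^2 sin(φ) dρ dφ dθ.

Inner (ρ from 0 to 2): 1024sin(φ)/5.
Middle (φ from 0 to π): 2048/5.
Outer (θ from 0 to 2π): 4096π/5.

Therefore ∯_{∂V} F · n dS = 4096π/5.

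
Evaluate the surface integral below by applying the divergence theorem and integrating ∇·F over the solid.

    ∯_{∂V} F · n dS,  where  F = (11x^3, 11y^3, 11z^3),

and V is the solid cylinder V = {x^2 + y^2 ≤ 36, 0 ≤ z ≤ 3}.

By the divergence theorem,

    ∯_{∂V} F · n dS = ∭_V (∇ · F) dV.

Compute the divergence:
    ∇ · F = ∂F_x/∂x + ∂F_y/∂y + ∂F_z/∂z = 33x^2 + 33y^2 + 33z^2.

In cylindrical coordinates, x = r cos(θ), y = r sin(θ), z = z, dV = r dr dθ dz, with 0 ≤ r ≤ 6, 0 ≤ θ ≤ 2π, 0 ≤ z ≤ 3.

The integrand, after substitution and multiplying by the volume element, becomes (33r^2 + 33z^2) · r, so

    ∭_V (∇·F) dV = ∫_0^{2π} ∫_0^{6} ∫_0^{3} (33r^2 + 33z^2) · r dz dr dθ.

Inner (z from 0 to 3): 99r (r^2 + 3).
Middle (r from 0 to 6): 37422.
Outer (θ from 0 to 2π): 74844π.

Therefore ∯_{∂V} F · n dS = 74844π.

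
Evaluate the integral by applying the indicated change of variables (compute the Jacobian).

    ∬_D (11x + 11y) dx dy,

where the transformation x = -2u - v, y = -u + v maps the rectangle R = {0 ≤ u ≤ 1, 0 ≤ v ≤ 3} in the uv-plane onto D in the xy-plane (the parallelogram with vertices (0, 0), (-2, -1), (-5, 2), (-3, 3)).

Compute the Jacobian determinant of (x, y) with respect to (u, v):

    ∂(x,y)/∂(u,v) = | -2  -1 | = (-2)(1) - (-1)(-1) = -3.
                   | -1  1 |

Its absolute value is |J| = 3 (the area scaling factor).

Substituting x = -2u - v, y = -u + v into the integrand,

    11x + 11y → -33u,

so the integral becomes

    ∬_R (-33u) · |J| du dv = ∫_0^1 ∫_0^3 (-99u) dv du.

Inner (v): -297u.
Outer (u): -297/2.

Therefore ∬_D (11x + 11y) dx dy = -297/2.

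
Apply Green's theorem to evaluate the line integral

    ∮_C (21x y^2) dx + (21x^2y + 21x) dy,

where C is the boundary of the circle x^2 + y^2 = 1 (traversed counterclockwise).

Green's theorem converts the closed line integral into a double integral over the enclosed region D:

    ∮_C P dx + Q dy = ∬_D (∂Q/∂x - ∂P/∂y) dA.

Here P = 21x y^2, Q = 21x^2y + 21x, so

    ∂Q/∂x = 42x y + 21,    ∂P/∂y = 42x y,
    ∂Q/∂x - ∂P/∂y = 21.

D is the region x^2 + y^2 ≤ 1. Evaluating the double integral:

In polar coordinates (x = r cos θ, y = r sin θ, dA = r dr dθ) the integrand becomes 21, so

    ∬_D (21) dA = ∫_0^{2π} ∫_0^{1} (21) · r dr dθ.

Inner (r from 0 to 1): 21/2.
Outer (θ from 0 to 2π): 21π.

Therefore ∮_C P dx + Q dy = 21π.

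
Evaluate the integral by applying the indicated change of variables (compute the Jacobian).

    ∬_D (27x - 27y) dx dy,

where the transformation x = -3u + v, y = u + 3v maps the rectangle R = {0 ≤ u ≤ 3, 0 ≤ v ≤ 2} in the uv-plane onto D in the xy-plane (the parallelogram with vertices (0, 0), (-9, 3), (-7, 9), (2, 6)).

Compute the Jacobian determinant of (x, y) with respect to (u, v):

    ∂(x,y)/∂(u,v) = | -3  1 | = (-3)(3) - (1)(1) = -10.
                   | 1  3 |

Its absolute value is |J| = 10 (the area scaling factor).

Substituting x = -3u + v, y = u + 3v into the integrand,

    27x - 27y → -108u - 54v,

so the integral becomes

    ∬_R (-108u - 54v) · |J| du dv = ∫_0^3 ∫_0^2 (-1080u - 540v) dv du.

Inner (v): -2160u - 1080.
Outer (u): -12960.

Therefore ∬_D (27x - 27y) dx dy = -12960.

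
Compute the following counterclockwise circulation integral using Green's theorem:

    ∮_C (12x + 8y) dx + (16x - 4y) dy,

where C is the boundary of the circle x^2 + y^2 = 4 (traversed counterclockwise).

Green's theorem converts the closed line integral into a double integral over the enclosed region D:

    ∮_C P dx + Q dy = ∬_D (∂Q/∂x - ∂P/∂y) dA.

Here P = 12x + 8y, Q = 16x - 4y, so

    ∂Q/∂x = 16,    ∂P/∂y = 8,
    ∂Q/∂x - ∂P/∂y = 8.

D is the region x^2 + y^2 ≤ 4. Evaluating the double integral:

In polar coordinates (x = r cos θ, y = r sin θ, dA = r dr dθ) the integrand becomes 8, so

    ∬_D (8) dA = ∫_0^{2π} ∫_0^{2} (8) · r dr dθ.

Inner (r from 0 to 2): 16.
Outer (θ from 0 to 2π): 32π.

Therefore ∮_C P dx + Q dy = 32π.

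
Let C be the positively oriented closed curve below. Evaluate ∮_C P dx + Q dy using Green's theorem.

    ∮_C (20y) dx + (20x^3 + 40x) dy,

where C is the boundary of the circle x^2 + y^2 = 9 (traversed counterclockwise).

Green's theorem converts the closed line integral into a double integral over the enclosed region D:

    ∮_C P dx + Q dy = ∬_D (∂Q/∂x - ∂P/∂y) dA.

Here P = 20y, Q = 20x^3 + 40x, so

    ∂Q/∂x = 60x^2 + 40,    ∂P/∂y = 20,
    ∂Q/∂x - ∂P/∂y = 60x^2 + 20.

D is the region x^2 + y^2 ≤ 9. Evaluating the double integral:

In polar coordinates (x = r cos θ, y = r sin θ, dA = r dr dθ) the integrand becomes 60r^2cos(θ)^2 + 20, so

    ∬_D (60x^2 + 20) dA = ∫_0^{2π} ∫_0^{3} (60r^2cos(θ)^2 + 20) · r dr dθ.

Inner (r from 0 to 3): 1215cos(θ)^2 + 90.
Outer (θ from 0 to 2π): 1395π.

Therefore ∮_C P dx + Q dy = 1395π.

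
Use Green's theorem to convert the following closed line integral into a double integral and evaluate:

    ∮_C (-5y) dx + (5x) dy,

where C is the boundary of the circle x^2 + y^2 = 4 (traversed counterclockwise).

Green's theorem converts the closed line integral into a double integral over the enclosed region D:

    ∮_C P dx + Q dy = ∬_D (∂Q/∂x - ∂P/∂y) dA.

Here P = -5y, Q = 5x, so

    ∂Q/∂x = 5,    ∂P/∂y = -5,
    ∂Q/∂x - ∂P/∂y = 10.

D is the region x^2 + y^2 ≤ 4. Evaluating the double integral:

In polar coordinates (x = r cos θ, y = r sin θ, dA = r dr dθ) the integrand becomes 10, so

    ∬_D (10) dA = ∫_0^{2π} ∫_0^{2} (10) · r dr dθ.

Inner (r from 0 to 2): 20.
Outer (θ from 0 to 2π): 40π.

Therefore ∮_C P dx + Q dy = 40π.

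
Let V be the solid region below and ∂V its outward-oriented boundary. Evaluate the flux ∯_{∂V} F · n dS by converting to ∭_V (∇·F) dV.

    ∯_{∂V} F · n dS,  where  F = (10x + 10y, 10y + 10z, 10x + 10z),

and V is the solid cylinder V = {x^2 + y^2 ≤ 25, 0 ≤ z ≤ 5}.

By the divergence theorem,

    ∯_{∂V} F · n dS = ∭_V (∇ · F) dV.

Compute the divergence:
    ∇ · F = ∂F_x/∂x + ∂F_y/∂y + ∂F_z/∂z = 10 + 10 + 10 = 30.

In cylindrical coordinates, x = r cos(θ), y = r sin(θ), z = z, dV = r dr dθ dz, with 0 ≤ r ≤ 5, 0 ≤ θ ≤ 2π, 0 ≤ z ≤ 5.

The integrand, after substitution and multiplying by the volume element, becomes (30) · r, so

    ∭_V (∇·F) dV = ∫_0^{2π} ∫_0^{5} ∫_0^{5} (30) · r dz dr dθ.

Inner (z from 0 to 5): 150r.
Middle (r from 0 to 5): 1875.
Outer (θ from 0 to 2π): 3750π.

Therefore ∯_{∂V} F · n dS = 3750π.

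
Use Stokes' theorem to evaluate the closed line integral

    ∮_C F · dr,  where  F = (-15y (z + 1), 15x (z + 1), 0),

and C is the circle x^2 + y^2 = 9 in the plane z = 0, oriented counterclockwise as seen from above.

Let S be the flat disk x^2 + y^2 ≤ 9 in the plane z = 0, with upward unit normal n̂ = ẑ. By Stokes' theorem,

    ∮_C F · dr = ∬_S (∇ × F) · n̂ dS = ∬_D (curl F)_z dA,

where D is the disk x^2 + y^2 ≤ 9.

Compute the curl of F = (-15y (z + 1), 15x (z + 1), 0):
    (∇ × F)_x = ∂F_z/∂y - ∂F_y/∂z = -15x,
    (∇ × F)_y = ∂F_x/∂z - ∂F_z/∂x = -15y,
    (∇ × F)_z = ∂F_y/∂x - ∂F_x/∂y = 30z + 30.

On z = 0, (curl F)_z = 30.

Convert to polar (x = r cos θ, y = r sin θ, dA = r dr dθ); the integrand becomes 30, so

    ∬_D (curl F)_z dA = ∫_0^{2π} ∫_0^{3} (30) · r dr dθ.

Inner (r from 0 to 3): 135.
Outer (θ from 0 to 2π): 270π.

Therefore ∮_C F · dr = 270π.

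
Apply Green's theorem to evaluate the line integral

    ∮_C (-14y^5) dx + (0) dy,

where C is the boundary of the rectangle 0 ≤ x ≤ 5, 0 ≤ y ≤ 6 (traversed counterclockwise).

Green's theorem converts the closed line integral into a double integral over the enclosed region D:

    ∮_C P dx + Q dy = ∬_D (∂Q/∂x - ∂P/∂y) dA.

Here P = -14y^5, Q = 0, so

    ∂Q/∂x = 0,    ∂P/∂y = -70y^4,
    ∂Q/∂x - ∂P/∂y = 70y^4.

D is the region 0 ≤ x ≤ 5, 0 ≤ y ≤ 6. Evaluating the double integral:

    ∬_D (70y^4) dA = ∫_0^{5} ∫_0^{6} (70y^4) dy dx.

Inner (y from 0 to 6): 108864.
Outer (x from 0 to 5): 544320.

Therefore ∮_C P dx + Q dy = 544320.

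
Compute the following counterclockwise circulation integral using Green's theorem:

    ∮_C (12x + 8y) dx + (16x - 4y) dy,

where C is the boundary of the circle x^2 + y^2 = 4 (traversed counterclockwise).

Green's theorem converts the closed line integral into a double integral over the enclosed region D:

    ∮_C P dx + Q dy = ∬_D (∂Q/∂x - ∂P/∂y) dA.

Here P = 12x + 8y, Q = 16x - 4y, so

    ∂Q/∂x = 16,    ∂P/∂y = 8,
    ∂Q/∂x - ∂P/∂y = 8.

D is the region x^2 + y^2 ≤ 4. Evaluating the double integral:

In polar coordinates (x = r cos θ, y = r sin θ, dA = r dr dθ) the integrand becomes 8, so

    ∬_D (8) dA = ∫_0^{2π} ∫_0^{2} (8) · r dr dθ.

Inner (r from 0 to 2): 16.
Outer (θ from 0 to 2π): 32π.

Therefore ∮_C P dx + Q dy = 32π.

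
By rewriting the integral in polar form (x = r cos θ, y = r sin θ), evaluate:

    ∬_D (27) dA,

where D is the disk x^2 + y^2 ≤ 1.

The region D is 0 ≤ r ≤ 1, 0 ≤ θ ≤ 2π in polar coordinates, where x = r cos(θ), y = r sin(θ), and dA = r dr dθ.

Under the substitution, the integrand becomes 27, so

    ∬_D (27) dA = ∫_{0}^{2π} ∫_{0}^{1} (27) · r dr dθ.

Inner integral (in r): ∫_{0}^{1} (27) · r dr = 27/2.

Outer integral (in θ): ∫_{0}^{2π} (27/2) dθ = 27π.

Therefore ∬_D (27) dA = 27π.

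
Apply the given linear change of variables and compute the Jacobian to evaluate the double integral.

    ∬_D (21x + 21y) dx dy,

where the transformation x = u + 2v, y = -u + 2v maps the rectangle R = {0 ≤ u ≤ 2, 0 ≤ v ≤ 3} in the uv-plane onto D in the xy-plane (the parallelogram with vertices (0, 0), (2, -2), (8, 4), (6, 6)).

Compute the Jacobian determinant of (x, y) with respect to (u, v):

    ∂(x,y)/∂(u,v) = | 1  2 | = (1)(2) - (2)(-1) = 4.
                   | -1  2 |

Its absolute value is |J| = 4 (the area scaling factor).

Substituting x = u + 2v, y = -u + 2v into the integrand,

    21x + 21y → 84v,

so the integral becomes

    ∬_R (84v) · |J| du dv = ∫_0^2 ∫_0^3 (336v) dv du.

Inner (v): 1512.
Outer (u): 3024.

Therefore ∬_D (21x + 21y) dx dy = 3024.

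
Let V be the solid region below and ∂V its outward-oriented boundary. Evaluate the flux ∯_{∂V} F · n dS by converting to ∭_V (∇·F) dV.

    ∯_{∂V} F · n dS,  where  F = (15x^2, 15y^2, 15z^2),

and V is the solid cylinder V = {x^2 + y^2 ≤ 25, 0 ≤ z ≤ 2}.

By the divergence theorem,

    ∯_{∂V} F · n dS = ∭_V (∇ · F) dV.

Compute the divergence:
    ∇ · F = ∂F_x/∂x + ∂F_y/∂y + ∂F_z/∂z = 30x + 30y + 30z.

In cylindrical coordinates, x = r cos(θ), y = r sin(θ), z = z, dV = r dr dθ dz, with 0 ≤ r ≤ 5, 0 ≤ θ ≤ 2π, 0 ≤ z ≤ 2.

The integrand, after substitution and multiplying by the volume element, becomes (30sqrt(2)r sin(θ + π/4) + 30z) · r, so

    ∭_V (∇·F) dV = ∫_0^{2π} ∫_0^{5} ∫_0^{2} (30sqrt(2)r sin(θ + π/4) + 30z) · r dz dr dθ.

Inner (z from 0 to 2): 60r (sqrt(2)r sin(θ + π/4) + 1).
Middle (r from 0 to 5): 2500sqrt(2)sin(θ + π/4) + 750.
Outer (θ from 0 to 2π): 1500π.

Therefore ∯_{∂V} F · n dS = 1500π.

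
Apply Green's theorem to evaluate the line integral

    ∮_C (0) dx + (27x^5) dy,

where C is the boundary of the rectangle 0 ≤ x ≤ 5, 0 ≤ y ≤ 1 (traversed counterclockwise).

Green's theorem converts the closed line integral into a double integral over the enclosed region D:

    ∮_C P dx + Q dy = ∬_D (∂Q/∂x - ∂P/∂y) dA.

Here P = 0, Q = 27x^5, so

    ∂Q/∂x = 135x^4,    ∂P/∂y = 0,
    ∂Q/∂x - ∂P/∂y = 135x^4.

D is the region 0 ≤ x ≤ 5, 0 ≤ y ≤ 1. Evaluating the double integral:

    ∬_D (135x^4) dA = ∫_0^{5} ∫_0^{1} (135x^4) dy dx.

Inner (y from 0 to 1): 135x^4.
Outer (x from 0 to 5): 84375.

Therefore ∮_C P dx + Q dy = 84375.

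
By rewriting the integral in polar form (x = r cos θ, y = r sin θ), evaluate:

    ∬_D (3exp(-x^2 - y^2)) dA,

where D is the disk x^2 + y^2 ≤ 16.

The region D is 0 ≤ r ≤ 4, 0 ≤ θ ≤ 2π in polar coordinates, where x = r cos(θ), y = r sin(θ), and dA = r dr dθ.

Under the substitution, the integrand becomes 3exp(-r^2), so

    ∬_D (3exp(-x^2 - y^2)) dA = ∫_{0}^{2π} ∫_{0}^{4} (3exp(-r^2)) · r dr dθ.

Inner integral (in r): ∫_{0}^{4} (3exp(-r^2)) · r dr = 3/2 - 3exp(-16)/2.

Outer integral (in θ): ∫_{0}^{2π} (3/2 - 3exp(-16)/2) dθ = -3π exp(-16) + 3π.

Therefore ∬_D (3exp(-x^2 - y^2)) dA = -3π exp(-16) + 3π.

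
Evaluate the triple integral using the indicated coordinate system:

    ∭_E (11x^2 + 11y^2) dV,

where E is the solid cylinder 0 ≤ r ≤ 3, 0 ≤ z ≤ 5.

In cylindrical coordinates, x = r cos(θ), y = r sin(θ), z = z, and dV = r dr dθ dz.

The integrand becomes 11r^2, so

    ∭_E (11x^2 + 11y^2) dV = ∫_{0}^{2π} ∫_{0}^{3} ∫_{0}^{5} (11r^2) · r dz dr dθ.

Inner (z): 55r^3.
Middle (r from 0 to 3): 4455/4.
Outer (θ): 4455π/2.

Therefore the triple integral equals 4455π/2.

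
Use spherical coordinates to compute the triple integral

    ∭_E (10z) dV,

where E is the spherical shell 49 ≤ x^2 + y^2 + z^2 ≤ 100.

In spherical coordinates, x = ρ sin(φ) cos(θ), y = ρ sin(φ) sin(θ), z = ρ cos(φ), and dV = ρ^2 sin(φ) dρ dφ dθ.

The integrand becomes 10ρ cos(φ), so

    ∭_E (10z) dV = ∫_{0}^{2π} ∫_{0}^{π} ∫_{7}^{10} (10ρ cos(φ)) · ρ^2 sin(φ) dρ dφ dθ.

Inner (ρ): 37995sin(2φ)/4.
Middle (φ): 0.
Outer (θ): 0.

Therefore the triple integral equals 0.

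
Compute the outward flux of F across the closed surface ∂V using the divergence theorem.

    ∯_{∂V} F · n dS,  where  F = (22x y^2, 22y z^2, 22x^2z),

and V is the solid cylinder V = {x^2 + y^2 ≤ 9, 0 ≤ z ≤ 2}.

By the divergence theorem,

    ∯_{∂V} F · n dS = ∭_V (∇ · F) dV.

Compute the divergence:
    ∇ · F = ∂F_x/∂x + ∂F_y/∂y + ∂F_z/∂z = 22y^2 + 22z^2 + 22x^2 = 22x^2 + 22y^2 + 22z^2.

In cylindrical coordinates, x = r cos(θ), y = r sin(θ), z = z, dV = r dr dθ dz, with 0 ≤ r ≤ 3, 0 ≤ θ ≤ 2π, 0 ≤ z ≤ 2.

The integrand, after substitution and multiplying by the volume element, becomes (22r^2 + 22z^2) · r, so

    ∭_V (∇·F) dV = ∫_0^{2π} ∫_0^{3} ∫_0^{2} (22r^2 + 22z^2) · r dz dr dθ.

Inner (z from 0 to 2): 44r (r^2 + 4/3).
Middle (r from 0 to 3): 1155.
Outer (θ from 0 to 2π): 2310π.

Therefore ∯_{∂V} F · n dS = 2310π.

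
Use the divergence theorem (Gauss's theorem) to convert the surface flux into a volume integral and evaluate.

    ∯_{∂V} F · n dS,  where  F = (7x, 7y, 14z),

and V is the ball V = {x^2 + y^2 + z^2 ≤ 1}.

By the divergence theorem,

    ∯_{∂V} F · n dS = ∭_V (∇ · F) dV.

Compute the divergence:
    ∇ · F = ∂F_x/∂x + ∂F_y/∂y + ∂F_z/∂z = 7 + 7 + 14 = 28.

In spherical coordinates, x = ρ sin(φ) cos(θ), y = ρ sin(φ) sin(θ), z = ρ cos(φ), dV = ρ^2 sin(φ) dρ dφ dθ, with 0 ≤ ρ ≤ 1, 0 ≤ φ ≤ π, 0 ≤ θ ≤ 2π.

The integrand, after substitution and multiplying by the volume element, becomes (28) · ρ^2 sin(φ), so

    ∭_V (∇·F) dV = ∫_0^{2π} ∫_0^{π} ∫_0^{1} (28) · ρ^2 sin(φ) dρ dφ dθ.

Inner (ρ from 0 to 1): 28sin(φ)/3.
Middle (φ from 0 to π): 56/3.
Outer (θ from 0 to 2π): 112π/3.

Therefore ∯_{∂V} F · n dS = 112π/3.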